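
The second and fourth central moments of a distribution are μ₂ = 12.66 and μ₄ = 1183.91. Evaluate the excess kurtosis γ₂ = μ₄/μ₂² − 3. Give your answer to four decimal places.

4.3867

μ₂² = 12.66² = 160.27560
μ₄/μ₂² = 1183.91 / 160.27560 = 7.38671
γ₂ = 7.38671 − 3 ≈ 4.3867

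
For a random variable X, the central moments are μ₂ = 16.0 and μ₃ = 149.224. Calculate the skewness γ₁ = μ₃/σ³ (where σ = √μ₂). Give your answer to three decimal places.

2.332

σ = √μ₂ = √16.0 = 4.00000
σ³ = μ₂^(3/2) = 64.00000
γ₁ = μ₃/σ³ = 149.224 / 64.00000 ≈ 2.332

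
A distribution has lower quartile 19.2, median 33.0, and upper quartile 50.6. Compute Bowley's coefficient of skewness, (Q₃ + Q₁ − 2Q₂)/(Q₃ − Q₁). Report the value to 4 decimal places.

0.1210

numerator: Q₃ + Q₁ − 2Q₂ = 50.6 + 19.2 − 2×33.0 = 3.8000
denominator: Q₃ − Q₁ = 50.6 − 19.2 = 31.4000
Bowley skewness = 3.8000 / 31.4000 ≈ 0.1210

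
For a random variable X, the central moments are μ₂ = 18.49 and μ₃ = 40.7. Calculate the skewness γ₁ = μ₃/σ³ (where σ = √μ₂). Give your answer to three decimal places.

σ = √μ₂ = √18.49 = 4.30000
σ³ = μ₂^(3/2) = 79.50700
γ₁ = μ₃/σ³ = 40.7 / 79.50700 ≈ 0.512

0.512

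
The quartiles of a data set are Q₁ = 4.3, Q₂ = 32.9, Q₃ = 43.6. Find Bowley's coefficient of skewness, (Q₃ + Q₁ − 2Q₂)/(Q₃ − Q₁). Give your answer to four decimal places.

-0.4555

numerator: Q₃ + Q₁ − 2Q₂ = 43.6 + 4.3 − 2×32.9 = -17.9000
denominator: Q₃ − Q₁ = 43.6 − 4.3 = 39.3000
Bowley skewness = -17.9000 / 39.3000 ≈ -0.4555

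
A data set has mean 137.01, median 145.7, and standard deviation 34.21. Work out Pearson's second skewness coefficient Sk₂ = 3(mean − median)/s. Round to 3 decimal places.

Sk₂ = 3(137.01 − 145.7) / 34.21 = 3 × -8.6900 / 34.21
    = -26.0700 / 34.21 ≈ -0.762

-0.762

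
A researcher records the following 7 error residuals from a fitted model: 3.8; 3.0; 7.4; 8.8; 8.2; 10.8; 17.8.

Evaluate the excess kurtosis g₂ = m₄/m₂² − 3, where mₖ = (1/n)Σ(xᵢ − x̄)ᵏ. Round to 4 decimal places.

-0.0831

x̄ = 8.5429
Σ(xᵢ − x̄)² = 145.4971 ⇒ m₂ = 20.78531
Σ(xᵢ − x̄)⁴ = 8821.1909 ⇒ m₄ = 1260.17013
m₂² = 432.02895
g₂ = m₄/m₂² − 3 = 2.91687 − 3 ≈ -0.0831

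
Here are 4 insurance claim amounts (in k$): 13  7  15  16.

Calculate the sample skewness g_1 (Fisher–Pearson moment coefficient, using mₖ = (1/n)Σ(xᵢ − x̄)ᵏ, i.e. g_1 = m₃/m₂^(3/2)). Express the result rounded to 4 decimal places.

-0.8483

x̄ = (13 + 7 + 15 + 16) / 4 = 12.7500
deviations (xᵢ − x̄): 0.2500, -5.7500, 2.2500, 3.2500
Σ(xᵢ − x̄)² = 48.7500 ⇒ m₂ = 48.7500/4 = 12.18750
Σ(xᵢ − x̄)³ = -144.3750 ⇒ m₃ = -144.3750/4 = -36.09375
m₂^(3/2) = 12.18750^(1.5) = 42.54729
g_1 = m₃ / m₂^(3/2) = -36.09375 / 42.54729 ≈ -0.8483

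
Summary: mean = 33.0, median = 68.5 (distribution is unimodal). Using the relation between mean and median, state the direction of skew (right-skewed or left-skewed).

left-skewed

mean − median = 33.0 − 68.5 = -35.5
mean < median ⇒ the longer tail is on the left ⇒ left-skewed (negatively skewed).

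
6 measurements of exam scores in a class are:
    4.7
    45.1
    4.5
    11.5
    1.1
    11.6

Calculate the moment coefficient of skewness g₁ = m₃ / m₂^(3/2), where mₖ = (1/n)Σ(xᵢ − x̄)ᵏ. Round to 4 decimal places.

1.5303

x̄ = (4.7 + 45.1 + 4.5 + 11.5 + 1.1 + 11.6) / 6 = 13.0833
deviations (xᵢ − x̄): -8.3833, 32.0167, -8.5833, -1.5833, -11.9833, -1.4833
Σ(xᵢ − x̄)² = 1317.3283 ⇒ m₂ = 1317.3283/6 = 219.55472
Σ(xᵢ − x̄)³ = 29869.6354 ⇒ m₃ = 29869.6354/6 = 4978.27257
m₂^(3/2) = 219.55472^(1.5) = 3253.22554
g₁ = m₃ / m₂^(3/2) = 4978.27257 / 3253.22554 ≈ 1.5303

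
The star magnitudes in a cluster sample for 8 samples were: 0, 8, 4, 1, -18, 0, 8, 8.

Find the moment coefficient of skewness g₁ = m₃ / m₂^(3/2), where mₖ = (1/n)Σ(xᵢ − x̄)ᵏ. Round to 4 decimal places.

x̄ = (0 + 8 + 4 + 1 - 18 + 0 + 8 + 8) / 8 = 1.3750
deviations (xᵢ − x̄): -1.3750, 6.6250, 2.6250, -0.3750, -19.3750, -1.3750, 6.6250, 6.6250
Σ(xᵢ − x̄)² = 517.8750 ⇒ m₂ = 517.8750/8 = 64.73438
Σ(xᵢ − x̄)³ = -6388.0313 ⇒ m₃ = -6388.0313/8 = -798.50391
m₂^(3/2) = 64.73438^(1.5) = 520.83773
g₁ = m₃ / m₂^(3/2) = -798.50391 / 520.83773 ≈ -1.5331

-1.5331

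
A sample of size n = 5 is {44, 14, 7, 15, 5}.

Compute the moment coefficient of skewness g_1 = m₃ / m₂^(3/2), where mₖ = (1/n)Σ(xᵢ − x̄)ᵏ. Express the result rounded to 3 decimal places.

x̄ = (44 + 14 + 7 + 15 + 5) / 5 = 17.0000
deviations (xᵢ − x̄): 27.0000, -3.0000, -10.0000, -2.0000, -12.0000
Σ(xᵢ − x̄)² = 986.0000 ⇒ m₂ = 986.0000/5 = 197.20000
Σ(xᵢ − x̄)³ = 16920.0000 ⇒ m₃ = 16920.0000/5 = 3384.00000
m₂^(3/2) = 197.20000^(1.5) = 2769.23853
g_1 = m₃ / m₂^(3/2) = 3384.00000 / 2769.23853 ≈ 1.222

1.222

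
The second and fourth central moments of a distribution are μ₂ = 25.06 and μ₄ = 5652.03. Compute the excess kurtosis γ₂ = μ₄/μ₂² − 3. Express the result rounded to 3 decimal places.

6.000

μ₂² = 25.06² = 628.00360
μ₄/μ₂² = 5652.03 / 628.00360 = 9.00000
γ₂ = 9.00000 − 3 ≈ 6.000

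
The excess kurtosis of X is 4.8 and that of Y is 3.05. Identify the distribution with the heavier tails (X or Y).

Higher excess kurtosis ⇒ heavier tails relative to the normal distribution.
4.8 vs 3.05: the larger is 4.8, so X has heavier tails.

X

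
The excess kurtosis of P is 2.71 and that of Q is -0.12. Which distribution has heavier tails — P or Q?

Higher excess kurtosis ⇒ heavier tails relative to the normal distribution.
2.71 vs -0.12: the larger is 2.71, so P has heavier tails. (P is leptokurtic — heavier-than-normal tails; the other is platykurtic.)

P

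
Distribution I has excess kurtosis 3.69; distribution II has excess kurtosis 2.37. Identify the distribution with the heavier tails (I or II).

Higher excess kurtosis ⇒ heavier tails relative to the normal distribution.
3.69 vs 2.37: the larger is 3.69, so I has heavier tails.

I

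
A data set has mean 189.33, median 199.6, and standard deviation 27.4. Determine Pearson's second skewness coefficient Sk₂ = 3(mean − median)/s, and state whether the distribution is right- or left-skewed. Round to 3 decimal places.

Sk₂ = 3(189.33 − 199.6) / 27.4 = 3 × -10.2700 / 27.4
    = -30.8100 / 27.4 ≈ -1.124
Sk₂ < 0 ⇒ mean < median ⇒ left-skewed (negative skew).

-1.124, left-skewed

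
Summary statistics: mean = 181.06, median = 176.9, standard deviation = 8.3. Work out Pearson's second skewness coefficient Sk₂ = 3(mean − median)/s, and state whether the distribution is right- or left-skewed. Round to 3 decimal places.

1.504, right-skewed

Sk₂ = 3(181.06 − 176.9) / 8.3 = 3 × 4.1600 / 8.3
    = 12.4800 / 8.3 ≈ 1.504
Sk₂ > 0 ⇒ mean > median ⇒ right-skewed (positive skew).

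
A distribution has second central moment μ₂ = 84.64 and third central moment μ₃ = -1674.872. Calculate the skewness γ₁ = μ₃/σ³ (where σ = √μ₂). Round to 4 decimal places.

-2.1509

σ = √μ₂ = √84.64 = 9.20000
σ³ = μ₂^(3/2) = 778.68800
γ₁ = μ₃/σ³ = -1674.872 / 778.68800 ≈ -2.1509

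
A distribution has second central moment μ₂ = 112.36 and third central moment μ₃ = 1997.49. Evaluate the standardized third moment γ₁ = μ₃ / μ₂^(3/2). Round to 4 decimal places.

σ = √μ₂ = √112.36 = 10.60000
σ³ = μ₂^(3/2) = 1191.01600
γ₁ = μ₃/σ³ = 1997.49 / 1191.01600 ≈ 1.6771

1.6771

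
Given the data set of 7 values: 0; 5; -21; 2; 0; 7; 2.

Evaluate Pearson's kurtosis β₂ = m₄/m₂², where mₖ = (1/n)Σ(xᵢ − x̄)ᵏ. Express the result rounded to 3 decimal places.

x̄ = -0.7143
Σ(xᵢ − x̄)² = 519.4286 ⇒ m₂ = 74.20408
Σ(xᵢ − x̄)⁴ = 174057.4111 ⇒ m₄ = 24865.34444
m₂² = 5506.24573
β₂ = m₄/m₂² = 24865.34444 / 5506.24573 ≈ 4.516

4.516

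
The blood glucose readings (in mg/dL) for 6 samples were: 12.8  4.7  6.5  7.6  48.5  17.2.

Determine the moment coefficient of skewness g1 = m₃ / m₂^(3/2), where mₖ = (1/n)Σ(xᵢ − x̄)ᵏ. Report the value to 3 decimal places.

x̄ = (12.8 + 4.7 + 6.5 + 7.6 + 48.5 + 17.2) / 6 = 16.2167
deviations (xᵢ − x̄): -3.4167, -11.5167, -9.7167, -8.6167, 32.2833, 0.9833
Σ(xᵢ − x̄)² = 1356.1483 ⇒ m₂ = 1356.1483/6 = 226.02472
Σ(xᵢ − x̄)³ = 30522.5516 ⇒ m₃ = 30522.5516/6 = 5087.09193
m₂^(3/2) = 226.02472^(1.5) = 3398.08248
g1 = m₃ / m₂^(3/2) = 5087.09193 / 3398.08248 ≈ 1.497

1.497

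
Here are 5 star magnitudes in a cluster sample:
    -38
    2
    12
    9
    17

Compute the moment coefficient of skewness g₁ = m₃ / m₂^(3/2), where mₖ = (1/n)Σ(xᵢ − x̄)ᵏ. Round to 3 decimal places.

x̄ = (-38 + 2 + 12 + 9 + 17) / 5 = 0.4000
deviations (xᵢ − x̄): -38.4000, 1.6000, 11.6000, 8.6000, 16.6000
Σ(xᵢ − x̄)² = 1961.2000 ⇒ m₂ = 1961.2000/5 = 392.24000
Σ(xᵢ − x̄)³ = -49847.7600 ⇒ m₃ = -49847.7600/5 = -9969.55200
m₂^(3/2) = 392.24000^(1.5) = 7768.33276
g₁ = m₃ / m₂^(3/2) = -9969.55200 / 7768.33276 ≈ -1.283

-1.283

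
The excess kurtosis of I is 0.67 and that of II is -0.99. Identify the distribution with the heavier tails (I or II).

Higher excess kurtosis ⇒ heavier tails relative to the normal distribution.
0.67 vs -0.99: the larger is 0.67, so I has heavier tails. (I is leptokurtic — heavier-than-normal tails; the other is platykurtic.)

I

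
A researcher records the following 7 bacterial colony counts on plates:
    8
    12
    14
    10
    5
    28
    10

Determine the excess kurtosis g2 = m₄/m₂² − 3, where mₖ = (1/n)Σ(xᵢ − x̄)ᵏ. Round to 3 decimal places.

x̄ = 12.4286
Σ(xᵢ − x̄)² = 331.7143 ⇒ m₂ = 47.38776
Σ(xᵢ − x̄)⁴ = 62296.9854 ⇒ m₄ = 8899.56935
m₂² = 2245.59933
g2 = m₄/m₂² − 3 = 3.96312 − 3 ≈ 0.963

0.963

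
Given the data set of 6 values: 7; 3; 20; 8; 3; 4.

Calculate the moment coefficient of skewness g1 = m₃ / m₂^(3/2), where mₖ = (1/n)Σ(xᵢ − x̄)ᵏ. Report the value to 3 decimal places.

1.396

x̄ = (7 + 3 + 20 + 8 + 3 + 4) / 6 = 7.5000
deviations (xᵢ − x̄): -0.5000, -4.5000, 12.5000, 0.5000, -4.5000, -3.5000
Σ(xᵢ − x̄)² = 209.5000 ⇒ m₂ = 209.5000/6 = 34.91667
Σ(xᵢ − x̄)³ = 1728.0000 ⇒ m₃ = 1728.0000/6 = 288.00000
m₂^(3/2) = 34.91667^(1.5) = 206.32372
g1 = m₃ / m₂^(3/2) = 288.00000 / 206.32372 ≈ 1.396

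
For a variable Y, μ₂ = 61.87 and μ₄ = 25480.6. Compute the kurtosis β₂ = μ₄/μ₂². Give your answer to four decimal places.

6.6566

μ₂² = 61.87² = 3827.89690
μ₄/μ₂² = 25480.6 / 3827.89690 = 6.65655
β₂ ≈ 6.6566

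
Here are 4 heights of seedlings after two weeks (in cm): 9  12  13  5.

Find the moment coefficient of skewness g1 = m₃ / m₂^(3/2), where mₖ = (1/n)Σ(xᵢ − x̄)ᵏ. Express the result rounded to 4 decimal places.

-0.5130

x̄ = (9 + 12 + 13 + 5) / 4 = 9.7500
deviations (xᵢ − x̄): -0.7500, 2.2500, 3.2500, -4.7500
Σ(xᵢ − x̄)² = 38.7500 ⇒ m₂ = 38.7500/4 = 9.68750
Σ(xᵢ − x̄)³ = -61.8750 ⇒ m₃ = -61.8750/4 = -15.46875
m₂^(3/2) = 9.68750^(1.5) = 30.15210
g1 = m₃ / m₂^(3/2) = -15.46875 / 30.15210 ≈ -0.5130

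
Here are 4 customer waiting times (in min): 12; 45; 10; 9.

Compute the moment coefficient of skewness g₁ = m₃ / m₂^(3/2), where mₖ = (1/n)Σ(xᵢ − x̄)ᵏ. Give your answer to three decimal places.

x̄ = (12 + 45 + 10 + 9) / 4 = 19.0000
deviations (xᵢ − x̄): -7.0000, 26.0000, -9.0000, -10.0000
Σ(xᵢ − x̄)² = 906.0000 ⇒ m₂ = 906.0000/4 = 226.50000
Σ(xᵢ − x̄)³ = 15504.0000 ⇒ m₃ = 15504.0000/4 = 3876.00000
m₂^(3/2) = 226.50000^(1.5) = 3408.80619
g₁ = m₃ / m₂^(3/2) = 3876.00000 / 3408.80619 ≈ 1.137

1.137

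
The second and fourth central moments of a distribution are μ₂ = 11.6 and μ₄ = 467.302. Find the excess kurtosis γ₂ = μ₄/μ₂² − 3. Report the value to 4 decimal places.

0.4728

μ₂² = 11.6² = 134.56000
μ₄/μ₂² = 467.302 / 134.56000 = 3.47282
γ₂ = 3.47282 − 3 ≈ 0.4728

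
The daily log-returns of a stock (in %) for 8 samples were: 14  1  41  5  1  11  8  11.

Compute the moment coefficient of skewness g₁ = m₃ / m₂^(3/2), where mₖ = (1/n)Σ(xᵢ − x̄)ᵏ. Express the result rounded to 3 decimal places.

x̄ = (14 + 1 + 41 + 5 + 1 + 11 + 8 + 11) / 8 = 11.5000
deviations (xᵢ − x̄): 2.5000, -10.5000, 29.5000, -6.5000, -10.5000, -0.5000, -3.5000, -0.5000
Σ(xᵢ − x̄)² = 1152.0000 ⇒ m₂ = 1152.0000/8 = 144.00000
Σ(xᵢ − x̄)³ = 23055.0000 ⇒ m₃ = 23055.0000/8 = 2881.87500
m₂^(3/2) = 144.00000^(1.5) = 1728.00000
g₁ = m₃ / m₂^(3/2) = 2881.87500 / 1728.00000 ≈ 1.668

1.668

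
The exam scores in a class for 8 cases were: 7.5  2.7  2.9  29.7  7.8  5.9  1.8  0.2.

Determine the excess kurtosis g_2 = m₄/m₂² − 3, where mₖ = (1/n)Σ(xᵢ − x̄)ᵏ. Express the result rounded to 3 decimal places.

2.230

x̄ = 7.3125
Σ(xᵢ − x̄)² = 625.1887 ⇒ m₂ = 78.14859
Σ(xᵢ − x̄)⁴ = 255519.8749 ⇒ m₄ = 31939.98436
m₂² = 6107.20271
g_2 = m₄/m₂² − 3 = 5.22989 − 3 ≈ 2.230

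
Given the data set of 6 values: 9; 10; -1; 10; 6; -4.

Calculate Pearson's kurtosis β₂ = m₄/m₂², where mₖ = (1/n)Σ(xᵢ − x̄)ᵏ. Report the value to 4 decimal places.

1.6595

x̄ = 5.0000
Σ(xᵢ − x̄)² = 184.0000 ⇒ m₂ = 30.66667
Σ(xᵢ − x̄)⁴ = 9364.0000 ⇒ m₄ = 1560.66667
m₂² = 940.44444
β₂ = m₄/m₂² = 1560.66667 / 940.44444 ≈ 1.6595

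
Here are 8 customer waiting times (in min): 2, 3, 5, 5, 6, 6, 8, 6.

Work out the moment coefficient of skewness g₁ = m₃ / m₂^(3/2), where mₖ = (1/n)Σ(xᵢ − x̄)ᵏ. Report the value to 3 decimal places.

-0.327

x̄ = (2 + 3 + 5 + 5 + 6 + 6 + 8 + 6) / 8 = 5.1250
deviations (xᵢ − x̄): -3.1250, -2.1250, -0.1250, -0.1250, 0.8750, 0.8750, 2.8750, 0.8750
Σ(xᵢ − x̄)² = 24.8750 ⇒ m₂ = 24.8750/8 = 3.10938
Σ(xᵢ − x̄)³ = -14.3438 ⇒ m₃ = -14.3438/8 = -1.79297
m₂^(3/2) = 3.10938^(1.5) = 5.48289
g₁ = m₃ / m₂^(3/2) = -1.79297 / 5.48289 ≈ -0.327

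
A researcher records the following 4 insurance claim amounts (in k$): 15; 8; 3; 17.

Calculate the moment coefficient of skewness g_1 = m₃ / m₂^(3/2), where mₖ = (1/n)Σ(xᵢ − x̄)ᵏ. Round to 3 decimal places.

-0.237

x̄ = (15 + 8 + 3 + 17) / 4 = 10.7500
deviations (xᵢ − x̄): 4.2500, -2.7500, -7.7500, 6.2500
Σ(xᵢ − x̄)² = 124.7500 ⇒ m₂ = 124.7500/4 = 31.18750
Σ(xᵢ − x̄)³ = -165.3750 ⇒ m₃ = -165.3750/4 = -41.34375
m₂^(3/2) = 31.18750^(1.5) = 174.16899
g_1 = m₃ / m₂^(3/2) = -41.34375 / 174.16899 ≈ -0.237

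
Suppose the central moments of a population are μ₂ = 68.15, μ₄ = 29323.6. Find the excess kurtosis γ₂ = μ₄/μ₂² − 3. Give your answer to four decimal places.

μ₂² = 68.15² = 4644.42250
μ₄/μ₂² = 29323.6 / 4644.42250 = 6.31372
γ₂ = 6.31372 − 3 ≈ 3.3137

3.3137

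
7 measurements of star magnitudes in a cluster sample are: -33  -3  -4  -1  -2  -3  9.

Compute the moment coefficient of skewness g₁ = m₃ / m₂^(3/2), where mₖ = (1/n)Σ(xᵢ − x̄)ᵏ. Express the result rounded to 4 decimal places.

-1.4951

x̄ = (-33 - 3 - 4 - 1 - 2 - 3 + 9) / 7 = -5.2857
deviations (xᵢ − x̄): -27.7143, 2.2857, 1.2857, 4.2857, 3.2857, 2.2857, 14.2857
Σ(xᵢ − x̄)² = 1013.4286 ⇒ m₂ = 1013.4286/7 = 144.77551
Σ(xᵢ − x̄)³ = -18231.1837 ⇒ m₃ = -18231.1837/7 = -2604.45481
m₂^(3/2) = 144.77551^(1.5) = 1741.97796
g₁ = m₃ / m₂^(3/2) = -2604.45481 / 1741.97796 ≈ -1.4951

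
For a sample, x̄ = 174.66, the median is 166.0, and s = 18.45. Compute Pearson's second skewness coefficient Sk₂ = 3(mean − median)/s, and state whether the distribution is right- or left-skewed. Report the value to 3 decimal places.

1.408, right-skewed

Sk₂ = 3(174.66 − 166.0) / 18.45 = 3 × 8.6600 / 18.45
    = 25.9800 / 18.45 ≈ 1.408
Sk₂ > 0 ⇒ mean > median ⇒ right-skewed (positive skew).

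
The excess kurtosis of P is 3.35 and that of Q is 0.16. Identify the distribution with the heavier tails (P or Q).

Higher excess kurtosis ⇒ heavier tails relative to the normal distribution.
3.35 vs 0.16: the larger is 3.35, so P has heavier tails.

P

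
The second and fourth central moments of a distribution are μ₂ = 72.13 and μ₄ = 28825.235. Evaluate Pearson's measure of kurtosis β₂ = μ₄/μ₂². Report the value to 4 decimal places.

μ₂² = 72.13² = 5202.73690
μ₄/μ₂² = 28825.235 / 5202.73690 = 5.54040
β₂ ≈ 5.5404

5.5404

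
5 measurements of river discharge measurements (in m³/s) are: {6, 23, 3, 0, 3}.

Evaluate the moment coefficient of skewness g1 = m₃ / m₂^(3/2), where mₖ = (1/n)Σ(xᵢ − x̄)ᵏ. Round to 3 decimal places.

1.304

x̄ = (6 + 23 + 3 + 0 + 3) / 5 = 7.0000
deviations (xᵢ − x̄): -1.0000, 16.0000, -4.0000, -7.0000, -4.0000
Σ(xᵢ − x̄)² = 338.0000 ⇒ m₂ = 338.0000/5 = 67.60000
Σ(xᵢ − x̄)³ = 3624.0000 ⇒ m₃ = 3624.0000/5 = 724.80000
m₂^(3/2) = 67.60000^(1.5) = 555.80192
g1 = m₃ / m₂^(3/2) = 724.80000 / 555.80192 ≈ 1.304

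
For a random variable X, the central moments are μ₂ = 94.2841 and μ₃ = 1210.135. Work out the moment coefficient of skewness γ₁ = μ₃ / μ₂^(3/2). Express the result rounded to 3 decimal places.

σ = √μ₂ = √94.2841 = 9.71000
σ³ = μ₂^(3/2) = 915.49861
γ₁ = μ₃/σ³ = 1210.135 / 915.49861 ≈ 1.322

1.322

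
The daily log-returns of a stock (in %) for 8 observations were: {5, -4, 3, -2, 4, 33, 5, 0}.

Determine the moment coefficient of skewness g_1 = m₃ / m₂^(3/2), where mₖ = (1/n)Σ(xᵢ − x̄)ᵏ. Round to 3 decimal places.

x̄ = (5 - 4 + 3 - 2 + 4 + 33 + 5 + 0) / 8 = 5.5000
deviations (xᵢ − x̄): -0.5000, -9.5000, -2.5000, -7.5000, -1.5000, 27.5000, -0.5000, -5.5000
Σ(xᵢ − x̄)² = 942.0000 ⇒ m₂ = 942.0000/8 = 117.75000
Σ(xᵢ − x̄)³ = 19332.0000 ⇒ m₃ = 19332.0000/8 = 2416.50000
m₂^(3/2) = 117.75000^(1.5) = 1277.73671
g_1 = m₃ / m₂^(3/2) = 2416.50000 / 1277.73671 ≈ 1.891

1.891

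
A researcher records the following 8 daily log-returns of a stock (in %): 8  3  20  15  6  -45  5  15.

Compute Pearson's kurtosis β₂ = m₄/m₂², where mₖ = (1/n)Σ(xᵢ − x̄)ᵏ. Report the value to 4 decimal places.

x̄ = 3.3750
Σ(xᵢ − x̄)² = 2917.8750 ⇒ m₂ = 364.73438
Σ(xᵢ − x̄)⁴ = 5589687.9316 ⇒ m₄ = 698710.99146
m₂² = 133031.16431
β₂ = m₄/m₂² = 698710.99146 / 133031.16431 ≈ 5.2522

5.2522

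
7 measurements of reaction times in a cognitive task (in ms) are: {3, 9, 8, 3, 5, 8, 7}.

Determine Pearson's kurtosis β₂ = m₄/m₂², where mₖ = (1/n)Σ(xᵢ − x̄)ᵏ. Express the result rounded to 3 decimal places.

1.483

x̄ = 6.1429
Σ(xᵢ − x̄)² = 36.8571 ⇒ m₂ = 5.26531
Σ(xᵢ − x̄)⁴ = 287.8076 ⇒ m₄ = 41.11537
m₂² = 27.72345
β₂ = m₄/m₂² = 41.11537 / 27.72345 ≈ 1.483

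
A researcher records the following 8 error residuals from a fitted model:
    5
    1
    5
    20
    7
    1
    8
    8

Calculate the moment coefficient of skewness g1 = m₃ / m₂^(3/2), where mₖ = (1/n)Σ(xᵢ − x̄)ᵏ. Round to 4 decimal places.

1.3133

x̄ = (5 + 1 + 5 + 20 + 7 + 1 + 8 + 8) / 8 = 6.8750
deviations (xᵢ − x̄): -1.8750, -5.8750, -1.8750, 13.1250, 0.1250, -5.8750, 1.1250, 1.1250
Σ(xᵢ − x̄)² = 250.8750 ⇒ m₂ = 250.8750/8 = 31.35938
Σ(xᵢ − x̄)³ = 1845.0938 ⇒ m₃ = 1845.0938/8 = 230.63672
m₂^(3/2) = 31.35938^(1.5) = 175.61075
g1 = m₃ / m₂^(3/2) = 230.63672 / 175.61075 ≈ 1.3133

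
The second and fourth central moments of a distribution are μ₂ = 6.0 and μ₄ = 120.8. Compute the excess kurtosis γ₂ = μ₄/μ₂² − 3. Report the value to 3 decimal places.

μ₂² = 6.0² = 36.00000
μ₄/μ₂² = 120.8 / 36.00000 = 3.35556
γ₂ = 3.35556 − 3 ≈ 0.356

0.356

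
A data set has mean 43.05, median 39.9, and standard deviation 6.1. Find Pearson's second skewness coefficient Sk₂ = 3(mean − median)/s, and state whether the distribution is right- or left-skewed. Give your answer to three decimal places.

Sk₂ = 3(43.05 − 39.9) / 6.1 = 3 × 3.1500 / 6.1
    = 9.4500 / 6.1 ≈ 1.549
Sk₂ > 0 ⇒ mean > median ⇒ right-skewed (positive skew).

1.549, right-skewed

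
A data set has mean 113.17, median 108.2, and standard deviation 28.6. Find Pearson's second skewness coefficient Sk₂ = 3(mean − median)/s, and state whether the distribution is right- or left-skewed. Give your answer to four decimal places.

0.5213, right-skewed

Sk₂ = 3(113.17 − 108.2) / 28.6 = 3 × 4.9700 / 28.6
    = 14.9100 / 28.6 ≈ 0.5213
Sk₂ > 0 ⇒ mean > median ⇒ right-skewed (positive skew).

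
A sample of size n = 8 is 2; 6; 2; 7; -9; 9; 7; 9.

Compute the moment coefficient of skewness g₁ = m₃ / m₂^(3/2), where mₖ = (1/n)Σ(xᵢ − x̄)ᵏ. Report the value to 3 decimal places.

x̄ = (2 + 6 + 2 + 7 - 9 + 9 + 7 + 9) / 8 = 4.1250
deviations (xᵢ − x̄): -2.1250, 1.8750, -2.1250, 2.8750, -13.1250, 4.8750, 2.8750, 4.8750
Σ(xᵢ − x̄)² = 248.8750 ⇒ m₂ = 248.8750/8 = 31.10938
Σ(xᵢ − x̄)³ = -1994.3438 ⇒ m₃ = -1994.3438/8 = -249.29297
m₂^(3/2) = 31.10938^(1.5) = 173.51496
g₁ = m₃ / m₂^(3/2) = -249.29297 / 173.51496 ≈ -1.437

-1.437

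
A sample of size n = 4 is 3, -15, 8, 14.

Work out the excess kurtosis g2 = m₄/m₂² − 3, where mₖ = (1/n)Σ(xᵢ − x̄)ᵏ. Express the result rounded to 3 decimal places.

-0.960

x̄ = 2.5000
Σ(xᵢ − x̄)² = 469.0000 ⇒ m₂ = 117.25000
Σ(xᵢ − x̄)⁴ = 112194.2500 ⇒ m₄ = 28048.56250
m₂² = 13747.56250
g2 = m₄/m₂² − 3 = 2.04026 − 3 ≈ -0.960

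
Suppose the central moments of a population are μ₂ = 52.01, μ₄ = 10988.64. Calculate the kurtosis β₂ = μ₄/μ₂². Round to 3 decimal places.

4.062

μ₂² = 52.01² = 2705.04010
μ₄/μ₂² = 10988.64 / 2705.04010 = 4.06228
β₂ ≈ 4.062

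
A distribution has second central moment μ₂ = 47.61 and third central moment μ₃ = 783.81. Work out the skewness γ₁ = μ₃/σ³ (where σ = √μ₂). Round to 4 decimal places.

2.3860

σ = √μ₂ = √47.61 = 6.90000
σ³ = μ₂^(3/2) = 328.50900
γ₁ = μ₃/σ³ = 783.81 / 328.50900 ≈ 2.3860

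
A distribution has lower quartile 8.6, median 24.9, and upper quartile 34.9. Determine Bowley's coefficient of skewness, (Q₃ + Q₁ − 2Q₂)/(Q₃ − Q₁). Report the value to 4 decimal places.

-0.2395

numerator: Q₃ + Q₁ − 2Q₂ = 34.9 + 8.6 − 2×24.9 = -6.3000
denominator: Q₃ − Q₁ = 34.9 − 8.6 = 26.3000
Bowley skewness = -6.3000 / 26.3000 ≈ -0.2395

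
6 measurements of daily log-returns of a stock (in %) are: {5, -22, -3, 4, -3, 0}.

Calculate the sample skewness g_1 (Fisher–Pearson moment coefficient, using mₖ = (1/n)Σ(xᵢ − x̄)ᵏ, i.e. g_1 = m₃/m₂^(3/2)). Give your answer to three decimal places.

x̄ = (5 - 22 - 3 + 4 - 3 + 0) / 6 = -3.1667
deviations (xᵢ − x̄): 8.1667, -18.8333, 0.1667, 7.1667, 0.1667, 3.1667
Σ(xᵢ − x̄)² = 482.8333 ⇒ m₂ = 482.8333/6 = 80.47222
Σ(xᵢ − x̄)³ = -5735.5556 ⇒ m₃ = -5735.5556/6 = -955.92593
m₂^(3/2) = 80.47222^(1.5) = 721.88662
g_1 = m₃ / m₂^(3/2) = -955.92593 / 721.88662 ≈ -1.324

-1.324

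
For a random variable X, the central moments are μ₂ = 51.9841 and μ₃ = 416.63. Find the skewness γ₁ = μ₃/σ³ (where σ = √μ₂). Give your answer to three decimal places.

1.112

σ = √μ₂ = √51.9841 = 7.21000
σ³ = μ₂^(3/2) = 374.80536
γ₁ = μ₃/σ³ = 416.63 / 374.80536 ≈ 1.112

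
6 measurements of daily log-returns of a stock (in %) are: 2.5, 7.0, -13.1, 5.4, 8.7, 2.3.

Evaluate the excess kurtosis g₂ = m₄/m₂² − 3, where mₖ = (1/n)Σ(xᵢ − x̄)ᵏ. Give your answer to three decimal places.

0.527

x̄ = 2.1333
Σ(xᵢ − x̄)² = 309.6933 ⇒ m₂ = 51.61556
Σ(xᵢ − x̄)⁴ = 56383.5398 ⇒ m₄ = 9397.25663
m₂² = 2664.16558
g₂ = m₄/m₂² − 3 = 3.52728 − 3 ≈ 0.527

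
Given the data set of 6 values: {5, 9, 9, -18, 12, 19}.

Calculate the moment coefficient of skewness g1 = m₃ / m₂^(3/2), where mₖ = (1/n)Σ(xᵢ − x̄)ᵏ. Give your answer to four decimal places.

x̄ = (5 + 9 + 9 - 18 + 12 + 19) / 6 = 6.0000
deviations (xᵢ − x̄): -1.0000, 3.0000, 3.0000, -24.0000, 6.0000, 13.0000
Σ(xᵢ − x̄)² = 800.0000 ⇒ m₂ = 800.0000/6 = 133.33333
Σ(xᵢ − x̄)³ = -11358.0000 ⇒ m₃ = -11358.0000/6 = -1893.00000
m₂^(3/2) = 133.33333^(1.5) = 1539.60072
g1 = m₃ / m₂^(3/2) = -1893.00000 / 1539.60072 ≈ -1.2295

-1.2295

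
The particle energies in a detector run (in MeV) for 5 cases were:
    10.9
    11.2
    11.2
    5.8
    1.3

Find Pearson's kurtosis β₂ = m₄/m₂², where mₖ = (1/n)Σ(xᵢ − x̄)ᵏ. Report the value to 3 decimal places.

x̄ = 8.0800
Σ(xᵢ − x̄)² = 78.5880 ⇒ m₂ = 15.71760
Σ(xᵢ − x̄)⁴ = 2392.8749 ⇒ m₄ = 478.57498
m₂² = 247.04295
β₂ = m₄/m₂² = 478.57498 / 247.04295 ≈ 1.937

1.937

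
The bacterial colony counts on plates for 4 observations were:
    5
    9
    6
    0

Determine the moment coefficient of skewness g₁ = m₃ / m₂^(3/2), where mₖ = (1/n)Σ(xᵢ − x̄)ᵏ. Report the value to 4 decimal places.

-0.4409

x̄ = (5 + 9 + 6 + 0) / 4 = 5.0000
deviations (xᵢ − x̄): 0.0000, 4.0000, 1.0000, -5.0000
Σ(xᵢ − x̄)² = 42.0000 ⇒ m₂ = 42.0000/4 = 10.50000
Σ(xᵢ − x̄)³ = -60.0000 ⇒ m₃ = -60.0000/4 = -15.00000
m₂^(3/2) = 10.50000^(1.5) = 34.02389
g₁ = m₃ / m₂^(3/2) = -15.00000 / 34.02389 ≈ -0.4409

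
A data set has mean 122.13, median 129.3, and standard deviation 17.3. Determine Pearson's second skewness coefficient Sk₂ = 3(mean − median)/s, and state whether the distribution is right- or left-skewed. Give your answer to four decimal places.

Sk₂ = 3(122.13 − 129.3) / 17.3 = 3 × -7.1700 / 17.3
    = -21.5100 / 17.3 ≈ -1.2434
Sk₂ < 0 ⇒ mean < median ⇒ left-skewed (negative skew).

-1.2434, left-skewed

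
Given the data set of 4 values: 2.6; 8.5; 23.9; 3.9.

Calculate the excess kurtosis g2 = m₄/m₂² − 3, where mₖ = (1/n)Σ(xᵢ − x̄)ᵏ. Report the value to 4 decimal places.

x̄ = 9.7250
Σ(xᵢ − x̄)² = 287.1275 ⇒ m₂ = 71.78187
Σ(xᵢ − x̄)⁴ = 44103.8039 ⇒ m₄ = 11025.95098
m₂² = 5152.63758
g2 = m₄/m₂² − 3 = 2.13987 − 3 ≈ -0.8601

-0.8601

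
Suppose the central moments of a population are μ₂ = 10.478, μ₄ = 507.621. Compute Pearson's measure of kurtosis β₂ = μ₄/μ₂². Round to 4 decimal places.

4.6236

μ₂² = 10.478² = 109.78848
μ₄/μ₂² = 507.621 / 109.78848 = 4.62363
β₂ ≈ 4.6236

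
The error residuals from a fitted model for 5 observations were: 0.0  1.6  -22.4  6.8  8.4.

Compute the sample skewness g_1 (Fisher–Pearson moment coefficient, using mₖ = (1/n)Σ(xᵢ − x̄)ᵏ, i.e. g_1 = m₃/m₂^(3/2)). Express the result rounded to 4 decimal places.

-1.2108

x̄ = (0.0 + 1.6 - 22.4 + 6.8 + 8.4) / 5 = -1.1200
deviations (xᵢ − x̄): 1.1200, 2.7200, -21.2800, 7.9200, 9.5200
Σ(xᵢ − x̄)² = 614.8480 ⇒ m₂ = 614.8480/5 = 122.96960
Σ(xᵢ − x̄)³ = -8255.2781 ⇒ m₃ = -8255.2781/5 = -1651.05562
m₂^(3/2) = 122.96960^(1.5) = 1363.63029
g_1 = m₃ / m₂^(3/2) = -1651.05562 / 1363.63029 ≈ -1.2108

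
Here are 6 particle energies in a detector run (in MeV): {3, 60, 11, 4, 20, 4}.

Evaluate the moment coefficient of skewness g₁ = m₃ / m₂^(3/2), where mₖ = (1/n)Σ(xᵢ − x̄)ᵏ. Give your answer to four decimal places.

1.4778

x̄ = (3 + 60 + 11 + 4 + 20 + 4) / 6 = 17.0000
deviations (xᵢ − x̄): -14.0000, 43.0000, -6.0000, -13.0000, 3.0000, -13.0000
Σ(xᵢ − x̄)² = 2428.0000 ⇒ m₂ = 2428.0000/6 = 404.66667
Σ(xᵢ − x̄)³ = 72180.0000 ⇒ m₃ = 72180.0000/6 = 12030.00000
m₂^(3/2) = 404.66667^(1.5) = 8140.40754
g₁ = m₃ / m₂^(3/2) = 12030.00000 / 8140.40754 ≈ 1.4778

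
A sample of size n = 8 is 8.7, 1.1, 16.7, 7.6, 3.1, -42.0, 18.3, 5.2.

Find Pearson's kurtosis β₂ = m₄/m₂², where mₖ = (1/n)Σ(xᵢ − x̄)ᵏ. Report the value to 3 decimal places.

x̄ = 2.3375
Σ(xᵢ − x̄)² = 2505.3788 ⇒ m₂ = 313.17234
Σ(xᵢ − x̄)⁴ = 3974375.6092 ⇒ m₄ = 496796.95115
m₂² = 98076.91689
β₂ = m₄/m₂² = 496796.95115 / 98076.91689 ≈ 5.065

5.065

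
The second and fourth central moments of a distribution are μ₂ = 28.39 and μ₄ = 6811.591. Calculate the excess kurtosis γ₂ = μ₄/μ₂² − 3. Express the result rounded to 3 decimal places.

5.451

μ₂² = 28.39² = 805.99210
μ₄/μ₂² = 6811.591 / 805.99210 = 8.45119
γ₂ = 8.45119 − 3 ≈ 5.451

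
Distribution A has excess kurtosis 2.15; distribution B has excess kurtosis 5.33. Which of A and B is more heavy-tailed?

Higher excess kurtosis ⇒ heavier tails relative to the normal distribution.
2.15 vs 5.33: the larger is 5.33, so B has heavier tails.

B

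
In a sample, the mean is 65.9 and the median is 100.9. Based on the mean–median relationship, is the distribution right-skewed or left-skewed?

left-skewed

mean − median = 65.9 − 100.9 = -35.0
mean < median ⇒ the longer tail is on the left ⇒ left-skewed (negatively skewed).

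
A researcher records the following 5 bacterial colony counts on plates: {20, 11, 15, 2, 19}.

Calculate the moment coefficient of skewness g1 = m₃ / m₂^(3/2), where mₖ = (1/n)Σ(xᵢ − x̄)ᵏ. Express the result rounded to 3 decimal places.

-0.739

x̄ = (20 + 11 + 15 + 2 + 19) / 5 = 13.4000
deviations (xᵢ − x̄): 6.6000, -2.4000, 1.6000, -11.4000, 5.6000
Σ(xᵢ − x̄)² = 213.2000 ⇒ m₂ = 213.2000/5 = 42.64000
Σ(xᵢ − x̄)³ = -1028.1600 ⇒ m₃ = -1028.1600/5 = -205.63200
m₂^(3/2) = 42.64000^(1.5) = 278.43626
g1 = m₃ / m₂^(3/2) = -205.63200 / 278.43626 ≈ -0.739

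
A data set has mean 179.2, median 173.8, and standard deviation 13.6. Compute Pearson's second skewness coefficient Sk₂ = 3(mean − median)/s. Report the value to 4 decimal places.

Sk₂ = 3(179.2 − 173.8) / 13.6 = 3 × 5.4000 / 13.6
    = 16.2000 / 13.6 ≈ 1.1912

1.1912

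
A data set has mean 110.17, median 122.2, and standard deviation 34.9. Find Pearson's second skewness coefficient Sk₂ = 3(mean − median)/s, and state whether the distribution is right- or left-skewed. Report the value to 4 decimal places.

Sk₂ = 3(110.17 − 122.2) / 34.9 = 3 × -12.0300 / 34.9
    = -36.0900 / 34.9 ≈ -1.0341
Sk₂ < 0 ⇒ mean < median ⇒ left-skewed (negative skew).

-1.0341, left-skewed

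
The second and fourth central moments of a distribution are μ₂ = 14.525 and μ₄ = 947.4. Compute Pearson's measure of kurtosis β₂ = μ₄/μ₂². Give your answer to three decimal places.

4.491

μ₂² = 14.525² = 210.97563
μ₄/μ₂² = 947.4 / 210.97563 = 4.49057
β₂ ≈ 4.491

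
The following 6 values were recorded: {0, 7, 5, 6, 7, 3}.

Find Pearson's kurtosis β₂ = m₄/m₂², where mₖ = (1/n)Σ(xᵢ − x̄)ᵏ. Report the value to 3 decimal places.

x̄ = 4.6667
Σ(xᵢ − x̄)² = 37.3333 ⇒ m₂ = 6.22222
Σ(xᵢ − x̄)⁴ = 544.4444 ⇒ m₄ = 90.74074
m₂² = 38.71605
β₂ = m₄/m₂² = 90.74074 / 38.71605 ≈ 2.344

2.344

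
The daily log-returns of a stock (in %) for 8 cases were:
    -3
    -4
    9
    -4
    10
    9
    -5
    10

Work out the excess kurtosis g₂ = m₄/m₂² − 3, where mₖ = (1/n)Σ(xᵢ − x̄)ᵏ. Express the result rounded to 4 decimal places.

-1.9675

x̄ = 2.7500
Σ(xᵢ − x̄)² = 367.5000 ⇒ m₂ = 45.93750
Σ(xᵢ − x̄)⁴ = 17429.9063 ⇒ m₄ = 2178.73828
m₂² = 2110.25391
g₂ = m₄/m₂² − 3 = 1.03245 − 3 ≈ -1.9675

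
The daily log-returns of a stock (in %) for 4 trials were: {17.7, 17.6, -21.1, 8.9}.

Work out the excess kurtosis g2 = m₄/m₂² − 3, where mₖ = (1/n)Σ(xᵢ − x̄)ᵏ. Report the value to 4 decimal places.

-0.8157

x̄ = 5.7750
Σ(xᵢ − x̄)² = 1014.0675 ⇒ m₂ = 253.51688
Σ(xᵢ − x̄)⁴ = 561538.0440 ⇒ m₄ = 140384.51099
m₂² = 64270.80591
g2 = m₄/m₂² − 3 = 2.18427 − 3 ≈ -0.8157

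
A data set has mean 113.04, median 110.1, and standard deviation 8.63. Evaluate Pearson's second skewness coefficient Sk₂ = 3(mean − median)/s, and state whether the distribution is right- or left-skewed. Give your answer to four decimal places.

Sk₂ = 3(113.04 − 110.1) / 8.63 = 3 × 2.9400 / 8.63
    = 8.8200 / 8.63 ≈ 1.0220
Sk₂ > 0 ⇒ mean > median ⇒ right-skewed (positive skew).

1.0220, right-skewed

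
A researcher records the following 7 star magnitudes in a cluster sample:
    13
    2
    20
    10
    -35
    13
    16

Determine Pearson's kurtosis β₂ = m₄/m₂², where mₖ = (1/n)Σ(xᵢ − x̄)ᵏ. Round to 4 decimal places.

x̄ = 5.5714
Σ(xᵢ − x̄)² = 2105.7143 ⇒ m₂ = 300.81633
Σ(xᵢ − x̄)⁴ = 2771256.2915 ⇒ m₄ = 395893.75594
m₂² = 90490.46231
β₂ = m₄/m₂² = 395893.75594 / 90490.46231 ≈ 4.3750

4.3750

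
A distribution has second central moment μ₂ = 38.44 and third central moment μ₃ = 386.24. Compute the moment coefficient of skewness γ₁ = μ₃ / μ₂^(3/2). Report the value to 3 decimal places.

σ = √μ₂ = √38.44 = 6.20000
σ³ = μ₂^(3/2) = 238.32800
γ₁ = μ₃/σ³ = 386.24 / 238.32800 ≈ 1.621

1.621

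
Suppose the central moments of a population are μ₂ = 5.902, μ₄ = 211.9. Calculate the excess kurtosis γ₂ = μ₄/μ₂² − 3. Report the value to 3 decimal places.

3.083

μ₂² = 5.902² = 34.83360
μ₄/μ₂² = 211.9 / 34.83360 = 6.08321
γ₂ = 6.08321 − 3 ≈ 3.083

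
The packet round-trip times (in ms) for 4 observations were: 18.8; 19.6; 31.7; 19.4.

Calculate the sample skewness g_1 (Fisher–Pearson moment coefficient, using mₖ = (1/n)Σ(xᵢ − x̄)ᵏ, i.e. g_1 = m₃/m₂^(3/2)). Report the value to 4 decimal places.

x̄ = (18.8 + 19.6 + 31.7 + 19.4) / 4 = 22.3750
deviations (xᵢ − x̄): -3.5750, -2.7750, 9.3250, -2.9750
Σ(xᵢ − x̄)² = 116.2875 ⇒ m₂ = 116.2875/4 = 29.07187
Σ(xᵢ − x̄)³ = 717.4706 ⇒ m₃ = 717.4706/4 = 179.36766
m₂^(3/2) = 29.07187^(1.5) = 156.75073
g_1 = m₃ / m₂^(3/2) = 179.36766 / 156.75073 ≈ 1.1443

1.1443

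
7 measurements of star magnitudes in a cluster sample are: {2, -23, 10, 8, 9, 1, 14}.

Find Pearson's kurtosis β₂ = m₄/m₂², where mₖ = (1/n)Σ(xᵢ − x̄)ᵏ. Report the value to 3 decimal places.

4.006

x̄ = 3.0000
Σ(xᵢ − x̄)² = 912.0000 ⇒ m₂ = 130.28571
Σ(xᵢ − x̄)⁴ = 475956.0000 ⇒ m₄ = 67993.71429
m₂² = 16974.36735
β₂ = m₄/m₂² = 67993.71429 / 16974.36735 ≈ 4.006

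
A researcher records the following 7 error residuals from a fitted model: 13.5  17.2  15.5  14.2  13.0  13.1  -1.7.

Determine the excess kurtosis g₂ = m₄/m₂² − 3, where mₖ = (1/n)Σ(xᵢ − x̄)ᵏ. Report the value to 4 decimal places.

x̄ = 12.1143
Σ(xᵢ − x̄)² = 236.1886 ⇒ m₂ = 33.74122
Σ(xᵢ − x̄)⁴ = 37242.3471 ⇒ m₄ = 5320.33529
m₂² = 1138.47023
g₂ = m₄/m₂² − 3 = 4.67323 − 3 ≈ 1.6732

1.6732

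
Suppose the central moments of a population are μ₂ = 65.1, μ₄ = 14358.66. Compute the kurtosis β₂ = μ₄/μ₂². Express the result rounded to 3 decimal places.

μ₂² = 65.1² = 4238.01000
μ₄/μ₂² = 14358.66 / 4238.01000 = 3.38807
β₂ ≈ 3.388

3.388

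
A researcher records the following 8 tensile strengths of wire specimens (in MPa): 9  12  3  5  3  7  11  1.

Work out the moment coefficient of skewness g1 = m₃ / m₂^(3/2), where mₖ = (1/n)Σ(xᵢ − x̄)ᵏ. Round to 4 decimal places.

x̄ = (9 + 12 + 3 + 5 + 3 + 7 + 11 + 1) / 8 = 6.3750
deviations (xᵢ − x̄): 2.6250, 5.6250, -3.3750, -1.3750, -3.3750, 0.6250, 4.6250, -5.3750
Σ(xᵢ − x̄)² = 113.8750 ⇒ m₂ = 113.8750/8 = 14.23438
Σ(xᵢ − x̄)³ = 60.4688 ⇒ m₃ = 60.4688/8 = 7.55859
m₂^(3/2) = 14.23438^(1.5) = 53.70412
g1 = m₃ / m₂^(3/2) = 7.55859 / 53.70412 ≈ 0.1407

0.1407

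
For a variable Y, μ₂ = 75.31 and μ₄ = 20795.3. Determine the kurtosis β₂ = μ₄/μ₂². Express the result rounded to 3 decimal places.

μ₂² = 75.31² = 5671.59610
μ₄/μ₂² = 20795.3 / 5671.59610 = 3.66657
β₂ ≈ 3.667

3.667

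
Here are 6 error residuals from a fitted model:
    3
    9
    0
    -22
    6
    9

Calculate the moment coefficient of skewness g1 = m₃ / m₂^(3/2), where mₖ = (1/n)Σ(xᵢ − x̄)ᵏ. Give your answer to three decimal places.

-1.452

x̄ = (3 + 9 + 0 - 22 + 6 + 9) / 6 = 0.8333
deviations (xᵢ − x̄): 2.1667, 8.1667, -0.8333, -22.8333, 5.1667, 8.1667
Σ(xᵢ − x̄)² = 686.8333 ⇒ m₂ = 686.8333/6 = 114.47222
Σ(xᵢ − x̄)³ = -10667.5556 ⇒ m₃ = -10667.5556/6 = -1777.92593
m₂^(3/2) = 114.47222^(1.5) = 1224.75768
g1 = m₃ / m₂^(3/2) = -1777.92593 / 1224.75768 ≈ -1.452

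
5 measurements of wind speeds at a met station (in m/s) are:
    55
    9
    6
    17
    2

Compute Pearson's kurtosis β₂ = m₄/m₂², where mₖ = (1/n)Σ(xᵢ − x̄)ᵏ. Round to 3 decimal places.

2.923

x̄ = 17.8000
Σ(xᵢ − x̄)² = 1850.8000 ⇒ m₂ = 370.16000
Σ(xᵢ − x̄)⁴ = 2002718.4160 ⇒ m₄ = 400543.68320
m₂² = 137018.42560
β₂ = m₄/m₂² = 400543.68320 / 137018.42560 ≈ 2.923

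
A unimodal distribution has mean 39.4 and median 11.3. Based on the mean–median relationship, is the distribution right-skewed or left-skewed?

right-skewed

mean − median = 39.4 − 11.3 = 28.1
mean > median ⇒ the longer tail is on the right ⇒ right-skewed (positively skewed).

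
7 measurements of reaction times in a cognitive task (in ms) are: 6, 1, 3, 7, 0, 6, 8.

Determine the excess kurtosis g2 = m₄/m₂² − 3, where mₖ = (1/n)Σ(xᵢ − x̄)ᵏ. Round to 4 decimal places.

x̄ = 4.4286
Σ(xᵢ − x̄)² = 57.7143 ⇒ m₂ = 8.24490
Σ(xᵢ − x̄)⁴ = 745.5977 ⇒ m₄ = 106.51395
m₂² = 67.97834
g2 = m₄/m₂² − 3 = 1.56688 − 3 ≈ -1.4331

-1.4331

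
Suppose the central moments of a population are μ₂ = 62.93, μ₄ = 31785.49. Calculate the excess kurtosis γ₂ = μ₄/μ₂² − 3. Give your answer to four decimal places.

μ₂² = 62.93² = 3960.18490
μ₄/μ₂² = 31785.49 / 3960.18490 = 8.02626
γ₂ = 8.02626 − 3 ≈ 5.0263

5.0263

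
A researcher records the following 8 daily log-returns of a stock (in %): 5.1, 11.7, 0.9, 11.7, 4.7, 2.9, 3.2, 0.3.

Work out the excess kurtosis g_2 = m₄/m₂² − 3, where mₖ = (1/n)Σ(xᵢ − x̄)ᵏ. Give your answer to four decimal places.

x̄ = 5.0625
Σ(xᵢ − x̄)² = 136.3987 ⇒ m₂ = 17.04984
Σ(xᵢ − x̄)⁴ = 4730.5038 ⇒ m₄ = 591.31297
m₂² = 290.69717
g_2 = m₄/m₂² − 3 = 2.03412 − 3 ≈ -0.9659

-0.9659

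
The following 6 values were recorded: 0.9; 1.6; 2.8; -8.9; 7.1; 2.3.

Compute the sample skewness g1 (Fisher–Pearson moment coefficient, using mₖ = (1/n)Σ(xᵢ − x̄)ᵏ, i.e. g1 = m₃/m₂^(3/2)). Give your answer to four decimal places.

-1.0603

x̄ = (0.9 + 1.6 + 2.8 - 8.9 + 7.1 + 2.3) / 6 = 0.9667
deviations (xᵢ − x̄): -0.0667, 0.6333, 1.8333, -9.8667, 6.1333, 1.3333
Σ(xᵢ − x̄)² = 140.5133 ⇒ m₂ = 140.5133/6 = 23.41889
Σ(xᵢ − x̄)³ = -721.0224 ⇒ m₃ = -721.0224/6 = -120.17041
m₂^(3/2) = 23.41889^(1.5) = 113.33118
g1 = m₃ / m₂^(3/2) = -120.17041 / 113.33118 ≈ -1.0603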